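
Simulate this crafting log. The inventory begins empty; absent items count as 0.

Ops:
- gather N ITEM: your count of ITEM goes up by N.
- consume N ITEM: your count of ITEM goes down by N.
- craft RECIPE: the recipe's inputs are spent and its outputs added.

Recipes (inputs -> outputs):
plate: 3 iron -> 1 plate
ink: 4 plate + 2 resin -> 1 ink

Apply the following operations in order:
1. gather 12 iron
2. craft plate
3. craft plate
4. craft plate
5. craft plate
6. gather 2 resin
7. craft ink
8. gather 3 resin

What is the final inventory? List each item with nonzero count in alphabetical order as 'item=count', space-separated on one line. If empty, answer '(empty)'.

After 1 (gather 12 iron): iron=12
After 2 (craft plate): iron=9 plate=1
After 3 (craft plate): iron=6 plate=2
After 4 (craft plate): iron=3 plate=3
After 5 (craft plate): plate=4
After 6 (gather 2 resin): plate=4 resin=2
After 7 (craft ink): ink=1
After 8 (gather 3 resin): ink=1 resin=3

Answer: ink=1 resin=3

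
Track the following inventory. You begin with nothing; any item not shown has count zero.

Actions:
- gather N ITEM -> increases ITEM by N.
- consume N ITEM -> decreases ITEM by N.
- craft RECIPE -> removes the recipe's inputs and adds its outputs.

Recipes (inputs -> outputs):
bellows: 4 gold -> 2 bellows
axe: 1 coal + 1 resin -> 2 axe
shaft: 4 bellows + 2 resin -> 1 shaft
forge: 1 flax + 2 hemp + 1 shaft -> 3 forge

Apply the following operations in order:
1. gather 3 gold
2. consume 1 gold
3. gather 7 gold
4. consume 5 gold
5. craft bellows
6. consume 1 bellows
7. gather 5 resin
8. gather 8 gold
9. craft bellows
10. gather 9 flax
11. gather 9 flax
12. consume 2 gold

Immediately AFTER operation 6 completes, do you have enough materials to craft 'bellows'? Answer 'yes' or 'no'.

Answer: no

Derivation:
After 1 (gather 3 gold): gold=3
After 2 (consume 1 gold): gold=2
After 3 (gather 7 gold): gold=9
After 4 (consume 5 gold): gold=4
After 5 (craft bellows): bellows=2
After 6 (consume 1 bellows): bellows=1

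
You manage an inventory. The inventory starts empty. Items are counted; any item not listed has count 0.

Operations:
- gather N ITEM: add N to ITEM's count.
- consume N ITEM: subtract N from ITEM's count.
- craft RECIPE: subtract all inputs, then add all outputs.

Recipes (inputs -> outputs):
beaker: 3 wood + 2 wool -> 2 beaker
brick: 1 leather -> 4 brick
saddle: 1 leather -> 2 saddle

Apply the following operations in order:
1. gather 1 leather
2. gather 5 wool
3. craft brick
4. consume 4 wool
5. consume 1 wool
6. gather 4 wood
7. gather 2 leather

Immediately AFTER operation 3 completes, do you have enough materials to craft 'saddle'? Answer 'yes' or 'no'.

After 1 (gather 1 leather): leather=1
After 2 (gather 5 wool): leather=1 wool=5
After 3 (craft brick): brick=4 wool=5

Answer: no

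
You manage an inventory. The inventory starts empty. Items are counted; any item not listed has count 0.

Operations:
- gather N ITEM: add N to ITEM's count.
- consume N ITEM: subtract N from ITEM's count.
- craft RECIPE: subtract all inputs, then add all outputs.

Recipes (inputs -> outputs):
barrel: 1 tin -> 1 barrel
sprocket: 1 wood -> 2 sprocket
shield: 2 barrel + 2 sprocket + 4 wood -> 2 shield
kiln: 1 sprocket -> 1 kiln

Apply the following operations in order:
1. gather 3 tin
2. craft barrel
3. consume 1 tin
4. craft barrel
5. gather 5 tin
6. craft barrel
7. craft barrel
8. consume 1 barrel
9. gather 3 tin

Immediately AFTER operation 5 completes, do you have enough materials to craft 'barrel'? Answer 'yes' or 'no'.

Answer: yes

Derivation:
After 1 (gather 3 tin): tin=3
After 2 (craft barrel): barrel=1 tin=2
After 3 (consume 1 tin): barrel=1 tin=1
After 4 (craft barrel): barrel=2
After 5 (gather 5 tin): barrel=2 tin=5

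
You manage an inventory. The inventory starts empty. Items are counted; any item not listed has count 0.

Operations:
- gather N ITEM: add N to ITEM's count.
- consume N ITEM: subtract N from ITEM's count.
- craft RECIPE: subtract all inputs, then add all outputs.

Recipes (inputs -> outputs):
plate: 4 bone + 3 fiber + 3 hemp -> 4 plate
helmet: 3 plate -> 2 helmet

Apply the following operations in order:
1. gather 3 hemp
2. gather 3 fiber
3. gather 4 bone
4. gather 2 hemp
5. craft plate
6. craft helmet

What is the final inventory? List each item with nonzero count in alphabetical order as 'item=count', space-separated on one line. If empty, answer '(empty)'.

Answer: helmet=2 hemp=2 plate=1

Derivation:
After 1 (gather 3 hemp): hemp=3
After 2 (gather 3 fiber): fiber=3 hemp=3
After 3 (gather 4 bone): bone=4 fiber=3 hemp=3
After 4 (gather 2 hemp): bone=4 fiber=3 hemp=5
After 5 (craft plate): hemp=2 plate=4
After 6 (craft helmet): helmet=2 hemp=2 plate=1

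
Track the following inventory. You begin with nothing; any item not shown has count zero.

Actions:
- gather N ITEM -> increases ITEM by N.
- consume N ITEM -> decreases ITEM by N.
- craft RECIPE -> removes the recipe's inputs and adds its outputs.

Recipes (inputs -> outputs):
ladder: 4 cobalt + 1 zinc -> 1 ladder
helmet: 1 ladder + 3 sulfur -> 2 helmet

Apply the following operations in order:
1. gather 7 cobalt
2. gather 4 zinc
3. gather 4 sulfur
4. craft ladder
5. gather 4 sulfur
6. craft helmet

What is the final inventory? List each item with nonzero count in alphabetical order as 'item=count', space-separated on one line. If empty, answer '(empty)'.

Answer: cobalt=3 helmet=2 sulfur=5 zinc=3

Derivation:
After 1 (gather 7 cobalt): cobalt=7
After 2 (gather 4 zinc): cobalt=7 zinc=4
After 3 (gather 4 sulfur): cobalt=7 sulfur=4 zinc=4
After 4 (craft ladder): cobalt=3 ladder=1 sulfur=4 zinc=3
After 5 (gather 4 sulfur): cobalt=3 ladder=1 sulfur=8 zinc=3
After 6 (craft helmet): cobalt=3 helmet=2 sulfur=5 zinc=3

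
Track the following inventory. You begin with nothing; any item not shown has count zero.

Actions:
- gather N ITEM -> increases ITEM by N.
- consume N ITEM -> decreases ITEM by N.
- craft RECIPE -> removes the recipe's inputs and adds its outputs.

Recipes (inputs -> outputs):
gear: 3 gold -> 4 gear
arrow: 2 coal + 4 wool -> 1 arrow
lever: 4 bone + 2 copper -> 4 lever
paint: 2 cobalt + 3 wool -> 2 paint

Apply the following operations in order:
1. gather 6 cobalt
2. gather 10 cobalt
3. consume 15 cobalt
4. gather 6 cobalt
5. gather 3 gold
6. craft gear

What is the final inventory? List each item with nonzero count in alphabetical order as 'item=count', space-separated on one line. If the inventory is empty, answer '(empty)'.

Answer: cobalt=7 gear=4

Derivation:
After 1 (gather 6 cobalt): cobalt=6
After 2 (gather 10 cobalt): cobalt=16
After 3 (consume 15 cobalt): cobalt=1
After 4 (gather 6 cobalt): cobalt=7
After 5 (gather 3 gold): cobalt=7 gold=3
After 6 (craft gear): cobalt=7 gear=4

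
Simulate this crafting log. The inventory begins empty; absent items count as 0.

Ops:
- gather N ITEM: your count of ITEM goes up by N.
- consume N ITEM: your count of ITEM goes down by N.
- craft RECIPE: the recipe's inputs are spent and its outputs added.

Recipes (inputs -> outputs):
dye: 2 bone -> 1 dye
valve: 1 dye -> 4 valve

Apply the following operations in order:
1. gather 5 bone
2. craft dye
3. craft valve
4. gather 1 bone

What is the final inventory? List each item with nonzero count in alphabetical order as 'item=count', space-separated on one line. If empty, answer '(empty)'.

Answer: bone=4 valve=4

Derivation:
After 1 (gather 5 bone): bone=5
After 2 (craft dye): bone=3 dye=1
After 3 (craft valve): bone=3 valve=4
After 4 (gather 1 bone): bone=4 valve=4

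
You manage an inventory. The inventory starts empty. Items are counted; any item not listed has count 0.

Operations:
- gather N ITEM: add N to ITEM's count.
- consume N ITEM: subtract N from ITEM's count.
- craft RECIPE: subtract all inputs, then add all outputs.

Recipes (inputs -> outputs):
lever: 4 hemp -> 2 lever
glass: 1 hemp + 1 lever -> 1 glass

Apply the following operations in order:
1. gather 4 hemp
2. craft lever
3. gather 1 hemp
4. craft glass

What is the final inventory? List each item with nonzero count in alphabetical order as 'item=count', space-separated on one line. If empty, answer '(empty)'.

Answer: glass=1 lever=1

Derivation:
After 1 (gather 4 hemp): hemp=4
After 2 (craft lever): lever=2
After 3 (gather 1 hemp): hemp=1 lever=2
After 4 (craft glass): glass=1 lever=1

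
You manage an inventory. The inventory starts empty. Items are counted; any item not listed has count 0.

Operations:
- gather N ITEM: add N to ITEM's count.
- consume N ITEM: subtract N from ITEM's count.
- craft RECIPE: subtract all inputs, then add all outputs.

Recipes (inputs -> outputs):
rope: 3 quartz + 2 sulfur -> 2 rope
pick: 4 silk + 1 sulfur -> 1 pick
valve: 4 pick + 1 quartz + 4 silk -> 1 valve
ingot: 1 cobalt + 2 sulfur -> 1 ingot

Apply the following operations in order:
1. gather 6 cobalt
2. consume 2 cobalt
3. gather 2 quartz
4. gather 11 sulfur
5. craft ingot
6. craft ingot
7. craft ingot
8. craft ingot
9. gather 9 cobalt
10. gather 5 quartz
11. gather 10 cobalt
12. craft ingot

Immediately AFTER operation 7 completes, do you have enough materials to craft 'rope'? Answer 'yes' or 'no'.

Answer: no

Derivation:
After 1 (gather 6 cobalt): cobalt=6
After 2 (consume 2 cobalt): cobalt=4
After 3 (gather 2 quartz): cobalt=4 quartz=2
After 4 (gather 11 sulfur): cobalt=4 quartz=2 sulfur=11
After 5 (craft ingot): cobalt=3 ingot=1 quartz=2 sulfur=9
After 6 (craft ingot): cobalt=2 ingot=2 quartz=2 sulfur=7
After 7 (craft ingot): cobalt=1 ingot=3 quartz=2 sulfur=5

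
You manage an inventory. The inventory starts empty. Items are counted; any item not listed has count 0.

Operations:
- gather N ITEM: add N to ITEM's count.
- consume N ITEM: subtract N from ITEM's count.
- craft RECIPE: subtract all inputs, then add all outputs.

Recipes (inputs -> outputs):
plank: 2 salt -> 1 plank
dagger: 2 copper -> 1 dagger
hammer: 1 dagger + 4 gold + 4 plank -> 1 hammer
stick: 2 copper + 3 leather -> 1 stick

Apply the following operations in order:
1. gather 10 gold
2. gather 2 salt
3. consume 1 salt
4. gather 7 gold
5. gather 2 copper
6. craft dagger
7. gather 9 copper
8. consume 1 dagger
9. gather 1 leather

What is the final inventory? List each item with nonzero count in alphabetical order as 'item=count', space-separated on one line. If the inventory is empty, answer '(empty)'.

After 1 (gather 10 gold): gold=10
After 2 (gather 2 salt): gold=10 salt=2
After 3 (consume 1 salt): gold=10 salt=1
After 4 (gather 7 gold): gold=17 salt=1
After 5 (gather 2 copper): copper=2 gold=17 salt=1
After 6 (craft dagger): dagger=1 gold=17 salt=1
After 7 (gather 9 copper): copper=9 dagger=1 gold=17 salt=1
After 8 (consume 1 dagger): copper=9 gold=17 salt=1
After 9 (gather 1 leather): copper=9 gold=17 leather=1 salt=1

Answer: copper=9 gold=17 leather=1 salt=1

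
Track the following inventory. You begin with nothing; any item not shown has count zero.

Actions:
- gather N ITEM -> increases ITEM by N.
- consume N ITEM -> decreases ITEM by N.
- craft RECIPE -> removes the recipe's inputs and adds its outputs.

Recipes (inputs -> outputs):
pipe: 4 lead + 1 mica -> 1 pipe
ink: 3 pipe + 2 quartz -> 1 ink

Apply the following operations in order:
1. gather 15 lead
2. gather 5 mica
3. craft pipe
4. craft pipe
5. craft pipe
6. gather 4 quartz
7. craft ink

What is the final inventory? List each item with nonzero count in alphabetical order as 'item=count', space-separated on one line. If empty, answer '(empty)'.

After 1 (gather 15 lead): lead=15
After 2 (gather 5 mica): lead=15 mica=5
After 3 (craft pipe): lead=11 mica=4 pipe=1
After 4 (craft pipe): lead=7 mica=3 pipe=2
After 5 (craft pipe): lead=3 mica=2 pipe=3
After 6 (gather 4 quartz): lead=3 mica=2 pipe=3 quartz=4
After 7 (craft ink): ink=1 lead=3 mica=2 quartz=2

Answer: ink=1 lead=3 mica=2 quartz=2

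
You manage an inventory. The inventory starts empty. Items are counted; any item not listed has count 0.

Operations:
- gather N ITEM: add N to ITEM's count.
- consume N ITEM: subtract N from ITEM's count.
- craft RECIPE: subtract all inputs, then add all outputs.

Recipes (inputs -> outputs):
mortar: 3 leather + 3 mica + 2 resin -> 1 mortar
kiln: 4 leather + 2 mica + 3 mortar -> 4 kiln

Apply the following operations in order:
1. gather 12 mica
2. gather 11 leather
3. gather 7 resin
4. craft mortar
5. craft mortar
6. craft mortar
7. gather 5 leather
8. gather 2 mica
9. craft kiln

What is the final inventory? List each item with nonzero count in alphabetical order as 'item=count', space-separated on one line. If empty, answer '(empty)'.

After 1 (gather 12 mica): mica=12
After 2 (gather 11 leather): leather=11 mica=12
After 3 (gather 7 resin): leather=11 mica=12 resin=7
After 4 (craft mortar): leather=8 mica=9 mortar=1 resin=5
After 5 (craft mortar): leather=5 mica=6 mortar=2 resin=3
After 6 (craft mortar): leather=2 mica=3 mortar=3 resin=1
After 7 (gather 5 leather): leather=7 mica=3 mortar=3 resin=1
After 8 (gather 2 mica): leather=7 mica=5 mortar=3 resin=1
After 9 (craft kiln): kiln=4 leather=3 mica=3 resin=1

Answer: kiln=4 leather=3 mica=3 resin=1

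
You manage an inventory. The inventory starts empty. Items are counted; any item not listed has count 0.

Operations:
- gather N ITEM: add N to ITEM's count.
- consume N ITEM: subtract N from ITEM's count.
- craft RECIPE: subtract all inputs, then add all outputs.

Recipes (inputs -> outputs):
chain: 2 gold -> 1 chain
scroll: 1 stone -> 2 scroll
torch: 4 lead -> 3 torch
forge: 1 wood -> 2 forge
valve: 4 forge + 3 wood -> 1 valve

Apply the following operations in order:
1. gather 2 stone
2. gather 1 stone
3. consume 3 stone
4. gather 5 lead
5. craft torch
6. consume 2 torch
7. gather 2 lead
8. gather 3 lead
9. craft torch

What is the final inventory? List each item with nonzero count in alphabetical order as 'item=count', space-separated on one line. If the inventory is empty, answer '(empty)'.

Answer: lead=2 torch=4

Derivation:
After 1 (gather 2 stone): stone=2
After 2 (gather 1 stone): stone=3
After 3 (consume 3 stone): (empty)
After 4 (gather 5 lead): lead=5
After 5 (craft torch): lead=1 torch=3
After 6 (consume 2 torch): lead=1 torch=1
After 7 (gather 2 lead): lead=3 torch=1
After 8 (gather 3 lead): lead=6 torch=1
After 9 (craft torch): lead=2 torch=4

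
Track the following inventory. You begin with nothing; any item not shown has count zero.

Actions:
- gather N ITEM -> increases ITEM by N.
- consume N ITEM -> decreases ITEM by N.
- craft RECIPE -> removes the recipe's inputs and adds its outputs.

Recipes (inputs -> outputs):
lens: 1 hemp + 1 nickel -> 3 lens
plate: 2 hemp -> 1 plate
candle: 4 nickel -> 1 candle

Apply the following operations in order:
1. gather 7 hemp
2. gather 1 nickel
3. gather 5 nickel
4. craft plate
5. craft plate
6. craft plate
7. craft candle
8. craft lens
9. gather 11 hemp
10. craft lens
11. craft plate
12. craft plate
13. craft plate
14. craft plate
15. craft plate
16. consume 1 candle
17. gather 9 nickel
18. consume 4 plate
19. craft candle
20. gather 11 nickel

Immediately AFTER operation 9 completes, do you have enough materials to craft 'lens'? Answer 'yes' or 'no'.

Answer: yes

Derivation:
After 1 (gather 7 hemp): hemp=7
After 2 (gather 1 nickel): hemp=7 nickel=1
After 3 (gather 5 nickel): hemp=7 nickel=6
After 4 (craft plate): hemp=5 nickel=6 plate=1
After 5 (craft plate): hemp=3 nickel=6 plate=2
After 6 (craft plate): hemp=1 nickel=6 plate=3
After 7 (craft candle): candle=1 hemp=1 nickel=2 plate=3
After 8 (craft lens): candle=1 lens=3 nickel=1 plate=3
After 9 (gather 11 hemp): candle=1 hemp=11 lens=3 nickel=1 plate=3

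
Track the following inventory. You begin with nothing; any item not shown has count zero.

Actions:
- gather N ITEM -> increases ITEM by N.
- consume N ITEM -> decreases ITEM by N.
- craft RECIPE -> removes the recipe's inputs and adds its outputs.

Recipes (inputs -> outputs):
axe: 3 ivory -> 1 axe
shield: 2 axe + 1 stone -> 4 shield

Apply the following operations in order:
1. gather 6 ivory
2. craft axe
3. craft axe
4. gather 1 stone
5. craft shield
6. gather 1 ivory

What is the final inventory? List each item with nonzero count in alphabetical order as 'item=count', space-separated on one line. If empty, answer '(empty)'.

After 1 (gather 6 ivory): ivory=6
After 2 (craft axe): axe=1 ivory=3
After 3 (craft axe): axe=2
After 4 (gather 1 stone): axe=2 stone=1
After 5 (craft shield): shield=4
After 6 (gather 1 ivory): ivory=1 shield=4

Answer: ivory=1 shield=4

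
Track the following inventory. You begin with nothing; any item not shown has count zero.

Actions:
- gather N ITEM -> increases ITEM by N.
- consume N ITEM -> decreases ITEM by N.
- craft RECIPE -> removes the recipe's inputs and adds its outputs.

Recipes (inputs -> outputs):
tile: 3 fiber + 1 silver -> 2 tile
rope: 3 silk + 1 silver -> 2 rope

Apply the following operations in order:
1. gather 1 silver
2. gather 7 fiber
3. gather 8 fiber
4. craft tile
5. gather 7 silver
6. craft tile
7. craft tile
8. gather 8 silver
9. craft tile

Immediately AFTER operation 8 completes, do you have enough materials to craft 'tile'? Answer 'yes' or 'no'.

After 1 (gather 1 silver): silver=1
After 2 (gather 7 fiber): fiber=7 silver=1
After 3 (gather 8 fiber): fiber=15 silver=1
After 4 (craft tile): fiber=12 tile=2
After 5 (gather 7 silver): fiber=12 silver=7 tile=2
After 6 (craft tile): fiber=9 silver=6 tile=4
After 7 (craft tile): fiber=6 silver=5 tile=6
After 8 (gather 8 silver): fiber=6 silver=13 tile=6

Answer: yes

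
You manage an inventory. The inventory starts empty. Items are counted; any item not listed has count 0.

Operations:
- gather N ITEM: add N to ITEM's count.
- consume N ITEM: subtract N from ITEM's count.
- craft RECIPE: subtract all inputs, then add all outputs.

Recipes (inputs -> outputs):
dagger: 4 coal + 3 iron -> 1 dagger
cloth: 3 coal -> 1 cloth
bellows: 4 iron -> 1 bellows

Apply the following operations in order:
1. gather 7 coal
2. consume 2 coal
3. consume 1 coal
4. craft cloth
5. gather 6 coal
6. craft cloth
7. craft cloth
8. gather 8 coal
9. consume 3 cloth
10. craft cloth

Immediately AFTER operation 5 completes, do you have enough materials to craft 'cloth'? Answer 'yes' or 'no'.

After 1 (gather 7 coal): coal=7
After 2 (consume 2 coal): coal=5
After 3 (consume 1 coal): coal=4
After 4 (craft cloth): cloth=1 coal=1
After 5 (gather 6 coal): cloth=1 coal=7

Answer: yes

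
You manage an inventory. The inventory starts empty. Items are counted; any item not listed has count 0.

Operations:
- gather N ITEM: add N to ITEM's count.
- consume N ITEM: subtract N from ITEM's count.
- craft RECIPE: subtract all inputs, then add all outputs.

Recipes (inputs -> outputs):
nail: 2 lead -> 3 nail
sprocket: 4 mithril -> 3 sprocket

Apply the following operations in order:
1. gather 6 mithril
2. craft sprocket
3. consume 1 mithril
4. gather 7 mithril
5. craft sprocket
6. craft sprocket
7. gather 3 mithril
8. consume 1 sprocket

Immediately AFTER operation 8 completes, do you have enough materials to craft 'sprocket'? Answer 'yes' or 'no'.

Answer: no

Derivation:
After 1 (gather 6 mithril): mithril=6
After 2 (craft sprocket): mithril=2 sprocket=3
After 3 (consume 1 mithril): mithril=1 sprocket=3
After 4 (gather 7 mithril): mithril=8 sprocket=3
After 5 (craft sprocket): mithril=4 sprocket=6
After 6 (craft sprocket): sprocket=9
After 7 (gather 3 mithril): mithril=3 sprocket=9
After 8 (consume 1 sprocket): mithril=3 sprocket=8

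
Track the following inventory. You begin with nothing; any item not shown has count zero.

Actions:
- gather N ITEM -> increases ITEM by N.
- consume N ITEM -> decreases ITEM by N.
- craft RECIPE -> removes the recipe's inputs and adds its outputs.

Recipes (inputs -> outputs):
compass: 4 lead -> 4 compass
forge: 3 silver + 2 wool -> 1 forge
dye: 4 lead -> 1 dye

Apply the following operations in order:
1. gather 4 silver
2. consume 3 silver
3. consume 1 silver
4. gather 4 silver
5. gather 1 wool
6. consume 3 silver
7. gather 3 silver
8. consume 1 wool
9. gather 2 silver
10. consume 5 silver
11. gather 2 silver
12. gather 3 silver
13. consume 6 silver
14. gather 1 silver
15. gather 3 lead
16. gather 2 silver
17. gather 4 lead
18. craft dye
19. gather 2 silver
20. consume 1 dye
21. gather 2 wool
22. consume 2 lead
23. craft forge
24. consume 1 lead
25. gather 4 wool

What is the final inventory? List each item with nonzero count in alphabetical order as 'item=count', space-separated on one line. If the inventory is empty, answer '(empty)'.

Answer: forge=1 silver=2 wool=4

Derivation:
After 1 (gather 4 silver): silver=4
After 2 (consume 3 silver): silver=1
After 3 (consume 1 silver): (empty)
After 4 (gather 4 silver): silver=4
After 5 (gather 1 wool): silver=4 wool=1
After 6 (consume 3 silver): silver=1 wool=1
After 7 (gather 3 silver): silver=4 wool=1
After 8 (consume 1 wool): silver=4
After 9 (gather 2 silver): silver=6
After 10 (consume 5 silver): silver=1
After 11 (gather 2 silver): silver=3
After 12 (gather 3 silver): silver=6
After 13 (consume 6 silver): (empty)
After 14 (gather 1 silver): silver=1
After 15 (gather 3 lead): lead=3 silver=1
After 16 (gather 2 silver): lead=3 silver=3
After 17 (gather 4 lead): lead=7 silver=3
After 18 (craft dye): dye=1 lead=3 silver=3
After 19 (gather 2 silver): dye=1 lead=3 silver=5
After 20 (consume 1 dye): lead=3 silver=5
After 21 (gather 2 wool): lead=3 silver=5 wool=2
After 22 (consume 2 lead): lead=1 silver=5 wool=2
After 23 (craft forge): forge=1 lead=1 silver=2
After 24 (consume 1 lead): forge=1 silver=2
After 25 (gather 4 wool): forge=1 silver=2 wool=4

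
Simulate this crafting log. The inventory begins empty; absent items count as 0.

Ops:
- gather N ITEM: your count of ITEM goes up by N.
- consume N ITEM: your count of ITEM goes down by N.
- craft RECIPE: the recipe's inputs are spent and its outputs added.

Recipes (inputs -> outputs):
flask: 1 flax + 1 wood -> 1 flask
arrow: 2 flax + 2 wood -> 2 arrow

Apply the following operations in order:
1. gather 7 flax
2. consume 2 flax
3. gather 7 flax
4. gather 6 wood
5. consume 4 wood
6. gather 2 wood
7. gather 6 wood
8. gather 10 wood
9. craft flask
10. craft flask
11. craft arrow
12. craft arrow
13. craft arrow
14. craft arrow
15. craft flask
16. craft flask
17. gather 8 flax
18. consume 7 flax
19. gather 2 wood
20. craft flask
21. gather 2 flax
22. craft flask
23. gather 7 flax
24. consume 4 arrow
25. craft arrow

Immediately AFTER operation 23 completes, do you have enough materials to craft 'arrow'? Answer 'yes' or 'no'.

After 1 (gather 7 flax): flax=7
After 2 (consume 2 flax): flax=5
After 3 (gather 7 flax): flax=12
After 4 (gather 6 wood): flax=12 wood=6
After 5 (consume 4 wood): flax=12 wood=2
After 6 (gather 2 wood): flax=12 wood=4
After 7 (gather 6 wood): flax=12 wood=10
After 8 (gather 10 wood): flax=12 wood=20
After 9 (craft flask): flask=1 flax=11 wood=19
After 10 (craft flask): flask=2 flax=10 wood=18
After 11 (craft arrow): arrow=2 flask=2 flax=8 wood=16
After 12 (craft arrow): arrow=4 flask=2 flax=6 wood=14
After 13 (craft arrow): arrow=6 flask=2 flax=4 wood=12
After 14 (craft arrow): arrow=8 flask=2 flax=2 wood=10
After 15 (craft flask): arrow=8 flask=3 flax=1 wood=9
After 16 (craft flask): arrow=8 flask=4 wood=8
After 17 (gather 8 flax): arrow=8 flask=4 flax=8 wood=8
After 18 (consume 7 flax): arrow=8 flask=4 flax=1 wood=8
After 19 (gather 2 wood): arrow=8 flask=4 flax=1 wood=10
After 20 (craft flask): arrow=8 flask=5 wood=9
After 21 (gather 2 flax): arrow=8 flask=5 flax=2 wood=9
After 22 (craft flask): arrow=8 flask=6 flax=1 wood=8
After 23 (gather 7 flax): arrow=8 flask=6 flax=8 wood=8

Answer: yes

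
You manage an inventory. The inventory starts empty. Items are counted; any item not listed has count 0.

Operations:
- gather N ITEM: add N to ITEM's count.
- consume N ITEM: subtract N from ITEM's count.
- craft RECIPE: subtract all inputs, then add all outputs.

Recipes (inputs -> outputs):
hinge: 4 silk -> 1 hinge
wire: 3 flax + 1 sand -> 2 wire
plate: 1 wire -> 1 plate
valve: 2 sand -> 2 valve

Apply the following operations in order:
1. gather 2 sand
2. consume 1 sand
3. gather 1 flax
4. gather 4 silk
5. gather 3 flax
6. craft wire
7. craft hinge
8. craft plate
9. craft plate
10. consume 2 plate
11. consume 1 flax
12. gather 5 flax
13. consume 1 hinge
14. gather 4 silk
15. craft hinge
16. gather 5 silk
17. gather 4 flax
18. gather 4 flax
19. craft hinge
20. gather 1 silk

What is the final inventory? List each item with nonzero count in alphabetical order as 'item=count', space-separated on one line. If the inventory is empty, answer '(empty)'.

Answer: flax=13 hinge=2 silk=2

Derivation:
After 1 (gather 2 sand): sand=2
After 2 (consume 1 sand): sand=1
After 3 (gather 1 flax): flax=1 sand=1
After 4 (gather 4 silk): flax=1 sand=1 silk=4
After 5 (gather 3 flax): flax=4 sand=1 silk=4
After 6 (craft wire): flax=1 silk=4 wire=2
After 7 (craft hinge): flax=1 hinge=1 wire=2
After 8 (craft plate): flax=1 hinge=1 plate=1 wire=1
After 9 (craft plate): flax=1 hinge=1 plate=2
After 10 (consume 2 plate): flax=1 hinge=1
After 11 (consume 1 flax): hinge=1
After 12 (gather 5 flax): flax=5 hinge=1
After 13 (consume 1 hinge): flax=5
After 14 (gather 4 silk): flax=5 silk=4
After 15 (craft hinge): flax=5 hinge=1
After 16 (gather 5 silk): flax=5 hinge=1 silk=5
After 17 (gather 4 flax): flax=9 hinge=1 silk=5
After 18 (gather 4 flax): flax=13 hinge=1 silk=5
After 19 (craft hinge): flax=13 hinge=2 silk=1
After 20 (gather 1 silk): flax=13 hinge=2 silk=2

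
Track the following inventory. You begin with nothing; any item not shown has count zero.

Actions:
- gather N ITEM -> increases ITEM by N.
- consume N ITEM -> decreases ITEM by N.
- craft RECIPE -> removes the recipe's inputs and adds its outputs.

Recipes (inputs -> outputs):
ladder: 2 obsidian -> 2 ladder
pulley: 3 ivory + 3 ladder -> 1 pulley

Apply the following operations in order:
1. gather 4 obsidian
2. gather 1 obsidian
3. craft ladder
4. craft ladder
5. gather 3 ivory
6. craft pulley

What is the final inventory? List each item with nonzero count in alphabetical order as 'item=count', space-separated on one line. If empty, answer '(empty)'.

Answer: ladder=1 obsidian=1 pulley=1

Derivation:
After 1 (gather 4 obsidian): obsidian=4
After 2 (gather 1 obsidian): obsidian=5
After 3 (craft ladder): ladder=2 obsidian=3
After 4 (craft ladder): ladder=4 obsidian=1
After 5 (gather 3 ivory): ivory=3 ladder=4 obsidian=1
After 6 (craft pulley): ladder=1 obsidian=1 pulley=1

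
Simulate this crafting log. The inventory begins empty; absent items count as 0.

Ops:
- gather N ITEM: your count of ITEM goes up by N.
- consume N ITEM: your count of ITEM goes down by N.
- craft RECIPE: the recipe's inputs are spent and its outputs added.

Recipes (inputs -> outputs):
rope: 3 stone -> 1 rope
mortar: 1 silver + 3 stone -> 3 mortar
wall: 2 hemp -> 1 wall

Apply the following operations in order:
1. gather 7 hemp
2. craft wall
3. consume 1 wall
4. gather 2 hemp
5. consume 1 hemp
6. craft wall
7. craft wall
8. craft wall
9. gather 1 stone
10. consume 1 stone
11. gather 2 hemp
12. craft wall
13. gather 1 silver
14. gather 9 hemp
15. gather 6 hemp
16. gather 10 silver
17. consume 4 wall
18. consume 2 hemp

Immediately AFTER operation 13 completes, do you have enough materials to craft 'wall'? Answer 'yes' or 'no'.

After 1 (gather 7 hemp): hemp=7
After 2 (craft wall): hemp=5 wall=1
After 3 (consume 1 wall): hemp=5
After 4 (gather 2 hemp): hemp=7
After 5 (consume 1 hemp): hemp=6
After 6 (craft wall): hemp=4 wall=1
After 7 (craft wall): hemp=2 wall=2
After 8 (craft wall): wall=3
After 9 (gather 1 stone): stone=1 wall=3
After 10 (consume 1 stone): wall=3
After 11 (gather 2 hemp): hemp=2 wall=3
After 12 (craft wall): wall=4
After 13 (gather 1 silver): silver=1 wall=4

Answer: no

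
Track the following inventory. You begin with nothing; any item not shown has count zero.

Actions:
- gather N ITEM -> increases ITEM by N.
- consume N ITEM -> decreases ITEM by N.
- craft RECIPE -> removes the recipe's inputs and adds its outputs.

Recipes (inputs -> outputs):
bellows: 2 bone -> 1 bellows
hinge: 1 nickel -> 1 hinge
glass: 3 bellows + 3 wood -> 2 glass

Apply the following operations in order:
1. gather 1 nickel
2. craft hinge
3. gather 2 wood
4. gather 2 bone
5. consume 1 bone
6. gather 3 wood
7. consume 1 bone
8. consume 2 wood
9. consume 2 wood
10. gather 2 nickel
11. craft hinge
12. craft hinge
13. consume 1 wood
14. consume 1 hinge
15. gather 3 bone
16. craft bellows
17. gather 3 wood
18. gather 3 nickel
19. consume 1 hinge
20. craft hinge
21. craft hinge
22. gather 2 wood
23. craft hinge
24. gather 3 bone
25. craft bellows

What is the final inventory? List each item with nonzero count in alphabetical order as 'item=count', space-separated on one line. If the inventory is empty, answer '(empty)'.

Answer: bellows=2 bone=2 hinge=4 wood=5

Derivation:
After 1 (gather 1 nickel): nickel=1
After 2 (craft hinge): hinge=1
After 3 (gather 2 wood): hinge=1 wood=2
After 4 (gather 2 bone): bone=2 hinge=1 wood=2
After 5 (consume 1 bone): bone=1 hinge=1 wood=2
After 6 (gather 3 wood): bone=1 hinge=1 wood=5
After 7 (consume 1 bone): hinge=1 wood=5
After 8 (consume 2 wood): hinge=1 wood=3
After 9 (consume 2 wood): hinge=1 wood=1
After 10 (gather 2 nickel): hinge=1 nickel=2 wood=1
After 11 (craft hinge): hinge=2 nickel=1 wood=1
After 12 (craft hinge): hinge=3 wood=1
After 13 (consume 1 wood): hinge=3
After 14 (consume 1 hinge): hinge=2
After 15 (gather 3 bone): bone=3 hinge=2
After 16 (craft bellows): bellows=1 bone=1 hinge=2
After 17 (gather 3 wood): bellows=1 bone=1 hinge=2 wood=3
After 18 (gather 3 nickel): bellows=1 bone=1 hinge=2 nickel=3 wood=3
After 19 (consume 1 hinge): bellows=1 bone=1 hinge=1 nickel=3 wood=3
After 20 (craft hinge): bellows=1 bone=1 hinge=2 nickel=2 wood=3
After 21 (craft hinge): bellows=1 bone=1 hinge=3 nickel=1 wood=3
After 22 (gather 2 wood): bellows=1 bone=1 hinge=3 nickel=1 wood=5
After 23 (craft hinge): bellows=1 bone=1 hinge=4 wood=5
After 24 (gather 3 bone): bellows=1 bone=4 hinge=4 wood=5
After 25 (craft bellows): bellows=2 bone=2 hinge=4 wood=5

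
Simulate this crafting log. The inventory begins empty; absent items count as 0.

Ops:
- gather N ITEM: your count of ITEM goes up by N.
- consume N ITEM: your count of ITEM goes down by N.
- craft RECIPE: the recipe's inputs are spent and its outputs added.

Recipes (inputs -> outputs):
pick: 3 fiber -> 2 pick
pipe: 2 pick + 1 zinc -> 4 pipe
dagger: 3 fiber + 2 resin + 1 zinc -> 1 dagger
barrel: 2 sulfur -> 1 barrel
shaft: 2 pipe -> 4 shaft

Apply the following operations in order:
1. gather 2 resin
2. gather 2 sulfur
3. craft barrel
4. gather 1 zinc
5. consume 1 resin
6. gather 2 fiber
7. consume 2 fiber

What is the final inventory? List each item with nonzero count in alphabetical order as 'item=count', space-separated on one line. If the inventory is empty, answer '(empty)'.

Answer: barrel=1 resin=1 zinc=1

Derivation:
After 1 (gather 2 resin): resin=2
After 2 (gather 2 sulfur): resin=2 sulfur=2
After 3 (craft barrel): barrel=1 resin=2
After 4 (gather 1 zinc): barrel=1 resin=2 zinc=1
After 5 (consume 1 resin): barrel=1 resin=1 zinc=1
After 6 (gather 2 fiber): barrel=1 fiber=2 resin=1 zinc=1
After 7 (consume 2 fiber): barrel=1 resin=1 zinc=1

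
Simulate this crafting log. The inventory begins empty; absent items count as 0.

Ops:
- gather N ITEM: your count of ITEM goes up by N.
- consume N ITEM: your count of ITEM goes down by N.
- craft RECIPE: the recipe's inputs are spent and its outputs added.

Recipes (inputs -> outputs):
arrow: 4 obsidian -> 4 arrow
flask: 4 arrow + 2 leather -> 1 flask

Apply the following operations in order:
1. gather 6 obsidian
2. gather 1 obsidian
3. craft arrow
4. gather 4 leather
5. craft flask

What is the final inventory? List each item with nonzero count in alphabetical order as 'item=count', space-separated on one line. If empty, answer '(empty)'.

After 1 (gather 6 obsidian): obsidian=6
After 2 (gather 1 obsidian): obsidian=7
After 3 (craft arrow): arrow=4 obsidian=3
After 4 (gather 4 leather): arrow=4 leather=4 obsidian=3
After 5 (craft flask): flask=1 leather=2 obsidian=3

Answer: flask=1 leather=2 obsidian=3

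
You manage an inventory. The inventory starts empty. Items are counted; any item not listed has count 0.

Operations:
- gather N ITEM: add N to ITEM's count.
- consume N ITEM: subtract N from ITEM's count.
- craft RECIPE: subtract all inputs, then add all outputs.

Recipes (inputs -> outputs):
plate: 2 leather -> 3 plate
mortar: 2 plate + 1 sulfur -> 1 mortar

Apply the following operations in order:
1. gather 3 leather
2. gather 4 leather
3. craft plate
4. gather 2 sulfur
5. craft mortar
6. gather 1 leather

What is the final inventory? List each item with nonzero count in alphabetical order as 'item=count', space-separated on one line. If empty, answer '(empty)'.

Answer: leather=6 mortar=1 plate=1 sulfur=1

Derivation:
After 1 (gather 3 leather): leather=3
After 2 (gather 4 leather): leather=7
After 3 (craft plate): leather=5 plate=3
After 4 (gather 2 sulfur): leather=5 plate=3 sulfur=2
After 5 (craft mortar): leather=5 mortar=1 plate=1 sulfur=1
After 6 (gather 1 leather): leather=6 mortar=1 plate=1 sulfur=1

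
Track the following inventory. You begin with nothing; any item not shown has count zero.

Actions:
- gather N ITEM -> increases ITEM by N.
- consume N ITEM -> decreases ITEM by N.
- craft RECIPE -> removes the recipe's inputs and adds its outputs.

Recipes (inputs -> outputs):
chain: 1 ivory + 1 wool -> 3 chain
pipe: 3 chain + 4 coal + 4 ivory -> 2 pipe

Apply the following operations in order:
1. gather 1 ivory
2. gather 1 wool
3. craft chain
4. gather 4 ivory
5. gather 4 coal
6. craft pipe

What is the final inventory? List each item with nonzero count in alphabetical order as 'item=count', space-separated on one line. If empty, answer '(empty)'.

Answer: pipe=2

Derivation:
After 1 (gather 1 ivory): ivory=1
After 2 (gather 1 wool): ivory=1 wool=1
After 3 (craft chain): chain=3
After 4 (gather 4 ivory): chain=3 ivory=4
After 5 (gather 4 coal): chain=3 coal=4 ivory=4
After 6 (craft pipe): pipe=2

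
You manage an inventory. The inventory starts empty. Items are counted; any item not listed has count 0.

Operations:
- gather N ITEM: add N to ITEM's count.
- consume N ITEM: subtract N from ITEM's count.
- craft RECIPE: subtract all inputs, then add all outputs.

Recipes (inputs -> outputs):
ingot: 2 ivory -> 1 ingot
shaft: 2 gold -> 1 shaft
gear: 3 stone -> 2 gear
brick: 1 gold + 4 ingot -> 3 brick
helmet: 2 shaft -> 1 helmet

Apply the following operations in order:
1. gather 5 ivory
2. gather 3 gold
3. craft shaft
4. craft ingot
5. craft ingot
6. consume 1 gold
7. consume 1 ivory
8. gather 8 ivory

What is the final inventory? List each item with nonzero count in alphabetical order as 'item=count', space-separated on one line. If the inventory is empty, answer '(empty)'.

After 1 (gather 5 ivory): ivory=5
After 2 (gather 3 gold): gold=3 ivory=5
After 3 (craft shaft): gold=1 ivory=5 shaft=1
After 4 (craft ingot): gold=1 ingot=1 ivory=3 shaft=1
After 5 (craft ingot): gold=1 ingot=2 ivory=1 shaft=1
After 6 (consume 1 gold): ingot=2 ivory=1 shaft=1
After 7 (consume 1 ivory): ingot=2 shaft=1
After 8 (gather 8 ivory): ingot=2 ivory=8 shaft=1

Answer: ingot=2 ivory=8 shaft=1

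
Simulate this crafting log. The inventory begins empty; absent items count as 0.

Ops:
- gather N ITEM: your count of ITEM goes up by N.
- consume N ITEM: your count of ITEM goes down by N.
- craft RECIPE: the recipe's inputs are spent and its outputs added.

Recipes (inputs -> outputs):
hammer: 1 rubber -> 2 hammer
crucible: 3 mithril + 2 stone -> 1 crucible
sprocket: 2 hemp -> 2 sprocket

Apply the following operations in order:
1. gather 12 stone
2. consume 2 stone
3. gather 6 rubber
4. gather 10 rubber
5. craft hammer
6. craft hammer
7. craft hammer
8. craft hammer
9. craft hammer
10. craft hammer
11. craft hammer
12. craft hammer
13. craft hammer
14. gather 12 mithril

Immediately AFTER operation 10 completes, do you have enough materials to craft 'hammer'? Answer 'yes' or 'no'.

Answer: yes

Derivation:
After 1 (gather 12 stone): stone=12
After 2 (consume 2 stone): stone=10
After 3 (gather 6 rubber): rubber=6 stone=10
After 4 (gather 10 rubber): rubber=16 stone=10
After 5 (craft hammer): hammer=2 rubber=15 stone=10
After 6 (craft hammer): hammer=4 rubber=14 stone=10
After 7 (craft hammer): hammer=6 rubber=13 stone=10
After 8 (craft hammer): hammer=8 rubber=12 stone=10
After 9 (craft hammer): hammer=10 rubber=11 stone=10
After 10 (craft hammer): hammer=12 rubber=10 stone=10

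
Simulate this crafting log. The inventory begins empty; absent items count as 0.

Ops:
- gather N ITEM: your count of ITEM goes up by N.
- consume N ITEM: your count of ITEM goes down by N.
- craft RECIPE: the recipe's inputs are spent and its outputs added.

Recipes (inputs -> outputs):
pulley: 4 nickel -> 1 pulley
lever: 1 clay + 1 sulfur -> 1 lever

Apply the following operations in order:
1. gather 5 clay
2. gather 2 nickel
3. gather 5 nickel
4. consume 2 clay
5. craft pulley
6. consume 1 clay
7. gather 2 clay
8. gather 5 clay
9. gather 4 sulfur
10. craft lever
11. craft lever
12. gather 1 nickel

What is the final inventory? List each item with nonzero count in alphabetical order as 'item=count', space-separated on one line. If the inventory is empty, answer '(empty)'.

Answer: clay=7 lever=2 nickel=4 pulley=1 sulfur=2

Derivation:
After 1 (gather 5 clay): clay=5
After 2 (gather 2 nickel): clay=5 nickel=2
After 3 (gather 5 nickel): clay=5 nickel=7
After 4 (consume 2 clay): clay=3 nickel=7
After 5 (craft pulley): clay=3 nickel=3 pulley=1
After 6 (consume 1 clay): clay=2 nickel=3 pulley=1
After 7 (gather 2 clay): clay=4 nickel=3 pulley=1
After 8 (gather 5 clay): clay=9 nickel=3 pulley=1
After 9 (gather 4 sulfur): clay=9 nickel=3 pulley=1 sulfur=4
After 10 (craft lever): clay=8 lever=1 nickel=3 pulley=1 sulfur=3
After 11 (craft lever): clay=7 lever=2 nickel=3 pulley=1 sulfur=2
After 12 (gather 1 nickel): clay=7 lever=2 nickel=4 pulley=1 sulfur=2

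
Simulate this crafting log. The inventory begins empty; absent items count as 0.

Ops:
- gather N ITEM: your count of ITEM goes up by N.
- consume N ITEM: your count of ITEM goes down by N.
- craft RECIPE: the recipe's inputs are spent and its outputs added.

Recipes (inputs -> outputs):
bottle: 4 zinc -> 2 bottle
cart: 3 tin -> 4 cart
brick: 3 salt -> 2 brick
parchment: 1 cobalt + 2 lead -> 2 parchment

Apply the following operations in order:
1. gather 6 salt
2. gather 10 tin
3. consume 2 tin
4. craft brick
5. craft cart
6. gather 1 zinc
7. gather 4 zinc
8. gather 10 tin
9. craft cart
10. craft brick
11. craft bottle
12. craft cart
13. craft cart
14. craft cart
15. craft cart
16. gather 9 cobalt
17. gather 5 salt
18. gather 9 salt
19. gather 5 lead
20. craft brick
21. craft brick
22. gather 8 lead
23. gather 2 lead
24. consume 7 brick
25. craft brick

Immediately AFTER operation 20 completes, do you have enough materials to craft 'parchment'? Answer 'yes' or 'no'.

Answer: yes

Derivation:
After 1 (gather 6 salt): salt=6
After 2 (gather 10 tin): salt=6 tin=10
After 3 (consume 2 tin): salt=6 tin=8
After 4 (craft brick): brick=2 salt=3 tin=8
After 5 (craft cart): brick=2 cart=4 salt=3 tin=5
After 6 (gather 1 zinc): brick=2 cart=4 salt=3 tin=5 zinc=1
After 7 (gather 4 zinc): brick=2 cart=4 salt=3 tin=5 zinc=5
After 8 (gather 10 tin): brick=2 cart=4 salt=3 tin=15 zinc=5
After 9 (craft cart): brick=2 cart=8 salt=3 tin=12 zinc=5
After 10 (craft brick): brick=4 cart=8 tin=12 zinc=5
After 11 (craft bottle): bottle=2 brick=4 cart=8 tin=12 zinc=1
After 12 (craft cart): bottle=2 brick=4 cart=12 tin=9 zinc=1
After 13 (craft cart): bottle=2 brick=4 cart=16 tin=6 zinc=1
After 14 (craft cart): bottle=2 brick=4 cart=20 tin=3 zinc=1
After 15 (craft cart): bottle=2 brick=4 cart=24 zinc=1
After 16 (gather 9 cobalt): bottle=2 brick=4 cart=24 cobalt=9 zinc=1
After 17 (gather 5 salt): bottle=2 brick=4 cart=24 cobalt=9 salt=5 zinc=1
After 18 (gather 9 salt): bottle=2 brick=4 cart=24 cobalt=9 salt=14 zinc=1
After 19 (gather 5 lead): bottle=2 brick=4 cart=24 cobalt=9 lead=5 salt=14 zinc=1
After 20 (craft brick): bottle=2 brick=6 cart=24 cobalt=9 lead=5 salt=11 zinc=1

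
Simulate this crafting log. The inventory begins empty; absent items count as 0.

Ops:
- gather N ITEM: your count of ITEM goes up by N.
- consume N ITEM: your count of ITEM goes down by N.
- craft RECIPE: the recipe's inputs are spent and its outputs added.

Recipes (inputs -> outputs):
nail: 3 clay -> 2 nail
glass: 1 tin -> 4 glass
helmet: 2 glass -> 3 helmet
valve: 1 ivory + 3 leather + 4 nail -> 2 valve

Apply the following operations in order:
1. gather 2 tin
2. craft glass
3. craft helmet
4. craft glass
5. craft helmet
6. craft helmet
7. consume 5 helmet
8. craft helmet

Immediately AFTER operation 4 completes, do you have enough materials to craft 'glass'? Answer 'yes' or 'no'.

Answer: no

Derivation:
After 1 (gather 2 tin): tin=2
After 2 (craft glass): glass=4 tin=1
After 3 (craft helmet): glass=2 helmet=3 tin=1
After 4 (craft glass): glass=6 helmet=3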